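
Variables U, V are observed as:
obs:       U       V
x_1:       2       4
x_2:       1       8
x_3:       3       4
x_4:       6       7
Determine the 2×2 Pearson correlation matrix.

Step 1 — column means:
  mean(U) = (2 + 1 + 3 + 6) / 4 = 12/4 = 3
  mean(V) = (4 + 8 + 4 + 7) / 4 = 23/4 = 5.75

Step 2 — sample variances and covariances s[i,j] = (1/(n-1)) · Σ_k (x_{k,i} - mean_i) · (x_{k,j} - mean_j), with n-1 = 3:
  s[U,U] = ((-1)·(-1) + (-2)·(-2) + (0)·(0) + (3)·(3)) / 3 = 14/3 = 4.6667
  s[U,V] = ((-1)·(-1.75) + (-2)·(2.25) + (0)·(-1.75) + (3)·(1.25)) / 3 = 1/3 = 0.3333
  s[V,V] = ((-1.75)·(-1.75) + (2.25)·(2.25) + (-1.75)·(-1.75) + (1.25)·(1.25)) / 3 = 12.75/3 = 4.25
  Sample standard deviations s_i = √(s[i,i]):
  s(U) = √(4.6667) = 2.1602
  s(V) = √(4.25) = 2.0616

Step 3 — r_{ij} = s_{ij} / (s_i · s_j):
  r[U,U] = 1 (diagonal).
  r[U,V] = 0.3333 / (2.1602 · 2.0616) = 0.3333 / 4.4535 = 0.0748
  r[V,V] = 1 (diagonal).

R is symmetric with unit diagonal. Assembling:

R = [[1, 0.0748],
 [0.0748, 1]]


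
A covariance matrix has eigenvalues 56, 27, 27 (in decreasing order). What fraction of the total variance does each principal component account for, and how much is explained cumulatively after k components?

Step 1 — total variance = trace(Sigma) = Σ λ_i = 56 + 27 + 27 = 110.

Step 2 — fraction explained by component i = λ_i / Σ λ:
  PC1: 56/110 = 0.5091
  PC2: 27/110 = 0.2455
  PC3: 27/110 = 0.2455

Step 3 — cumulative fraction after k components = (λ_1 + ... + λ_k) / Σ λ:
  k = 1: 56/110 = 0.5091
  k = 2: (56 + 27)/110 = 83/110 = 0.7545
  k = 3: (56 + 27 + 27)/110 = 110/110 = 1

Summary (fraction, with percent):

explained: PC1 0.5091 (50.91%), PC2 0.2455 (24.55%), PC3 0.2455 (24.55%);  cumulative: 0.5091, 0.7545, 1


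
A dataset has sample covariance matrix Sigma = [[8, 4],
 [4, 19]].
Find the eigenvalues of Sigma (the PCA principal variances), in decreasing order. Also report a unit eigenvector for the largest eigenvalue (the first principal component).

Step 1 — characteristic polynomial of 2×2 Sigma:
  det(Sigma - λI) = λ² - trace · λ + det = 0.
  trace = 8 + 19 = 27, det = 8·19 - (4)² = 136.
Step 2 — discriminant:
  Δ = trace² - 4·det = 729 - 544 = 185.
Step 3 — eigenvalues:
  λ = (trace ± √Δ)/2 = (27 ± 13.6015)/2,
  λ_1 = 20.3007,  λ_2 = 6.6993.

Step 4 — unit eigenvector for λ_1: solve (Sigma - λ_1 I)v = 0. First row:
  (8 - 20.3007)·v_x + (4)·v_y = 0, i.e. (-12.3007)·v_x + (4)·v_y = 0,
  so v ∝ (b, λ_1 - a) = (4, 12.3007) = u.
  ||u|| = √((4)² + (12.3007)²) = √(167.3081) ≈ 12.9348,
  v_1 = u/||u|| ≈ (0.3092, 0.951) (||v_1|| = 1).

λ_1 = 20.3007,  λ_2 = 6.6993;  v_1 ≈ (0.3092, 0.951)


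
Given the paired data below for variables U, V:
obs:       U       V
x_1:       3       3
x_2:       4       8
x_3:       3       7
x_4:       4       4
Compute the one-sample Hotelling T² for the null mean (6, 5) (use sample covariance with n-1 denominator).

Step 1 — sample mean vector:
  mean(U) = (3 + 4 + 3 + 4) / 4 = 14/4 = 3.5
  mean(V) = (3 + 8 + 7 + 4) / 4 = 22/4 = 5.5
  x̄ = (3.5, 5.5),  deviation x̄ - mu_0 = (3.5, 5.5) - (6, 5) = (-2.5, 0.5).

Step 2 — sample covariance matrix, S[i,j] = (1/(n-1)) · Σ_k (x_{k,i} - mean_i) · (x_{k,j} - mean_j), divisor n-1 = 3:
  S[U,U] = ((-0.5)·(-0.5) + (0.5)·(0.5) + (-0.5)·(-0.5) + (0.5)·(0.5)) / 3 = 1/3 = 0.3333
  S[U,V] = ((-0.5)·(-2.5) + (0.5)·(2.5) + (-0.5)·(1.5) + (0.5)·(-1.5)) / 3 = 1/3 = 0.3333
  S[V,V] = ((-2.5)·(-2.5) + (2.5)·(2.5) + (1.5)·(1.5) + (-1.5)·(-1.5)) / 3 = 17/3 = 5.6667
  S = [[0.3333, 0.3333],
 [0.3333, 5.6667]].

Step 3 — invert S. det(S) = 0.3333·5.6667 - (0.3333)² = 1.7778.
  S^{-1} = (1/det) · [[d, -b], [-b, a]] = [[3.1875, -0.1875],
 [-0.1875, 0.1875]].

Step 4 — quadratic form (x̄ - mu_0)^T · S^{-1} · (x̄ - mu_0):
  S^{-1} · (x̄ - mu_0) = (-8.0625, 0.5625),
  (x̄ - mu_0)^T · [...] = (-2.5)·(-8.0625) + (0.5)·(0.5625) = 20.4375.

Step 5 — scale by n: T² = 4 · 20.4375 = 81.75.

T² ≈ 81.75


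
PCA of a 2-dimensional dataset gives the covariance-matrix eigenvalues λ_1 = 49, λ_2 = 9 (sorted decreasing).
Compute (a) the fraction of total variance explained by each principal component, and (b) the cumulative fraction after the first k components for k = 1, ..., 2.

Step 1 — total variance = trace(Sigma) = Σ λ_i = 49 + 9 = 58.

Step 2 — fraction explained by component i = λ_i / Σ λ:
  PC1: 49/58 = 0.8448
  PC2: 9/58 = 0.1552

Step 3 — cumulative fraction after k components = (λ_1 + ... + λ_k) / Σ λ:
  k = 1: 49/58 = 0.8448
  k = 2: (49 + 9)/58 = 58/58 = 1

Summary (fraction, with percent):

explained: PC1 0.8448 (84.48%), PC2 0.1552 (15.52%);  cumulative: 0.8448, 1


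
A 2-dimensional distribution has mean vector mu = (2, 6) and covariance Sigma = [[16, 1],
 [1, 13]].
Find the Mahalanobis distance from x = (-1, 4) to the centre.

Step 1 — centre the observation: (x - mu) = (-3, -2).

Step 2 — invert Sigma. det(Sigma) = 16·13 - (1)² = 207.
  Sigma^{-1} = (1/det) · [[d, -b], [-b, a]] = [[0.0628, -0.0048],
 [-0.0048, 0.0773]].

Step 3 — form the quadratic (x - mu)^T · Sigma^{-1} · (x - mu):
  Sigma^{-1} · (x - mu) = (-0.1787, -0.1401).
  (x - mu)^T · [Sigma^{-1} · (x - mu)] = (-3)·(-0.1787) + (-2)·(-0.1401) = 0.8164.

Step 4 — take square root: d = √(0.8164) ≈ 0.9036.

d(x, mu) = √(0.8164) ≈ 0.9036


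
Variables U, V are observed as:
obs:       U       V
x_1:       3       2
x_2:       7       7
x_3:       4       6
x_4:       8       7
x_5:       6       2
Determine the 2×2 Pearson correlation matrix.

Step 1 — column means:
  mean(U) = (3 + 7 + 4 + 8 + 6) / 5 = 28/5 = 5.6
  mean(V) = (2 + 7 + 6 + 7 + 2) / 5 = 24/5 = 4.8

Step 2 — sample variances and covariances s[i,j] = (1/(n-1)) · Σ_k (x_{k,i} - mean_i) · (x_{k,j} - mean_j), with n-1 = 4:
  s[U,U] = ((-2.6)·(-2.6) + (1.4)·(1.4) + (-1.6)·(-1.6) + (2.4)·(2.4) + (0.4)·(0.4)) / 4 = 17.2/4 = 4.3
  s[U,V] = ((-2.6)·(-2.8) + (1.4)·(2.2) + (-1.6)·(1.2) + (2.4)·(2.2) + (0.4)·(-2.8)) / 4 = 12.6/4 = 3.15
  s[V,V] = ((-2.8)·(-2.8) + (2.2)·(2.2) + (1.2)·(1.2) + (2.2)·(2.2) + (-2.8)·(-2.8)) / 4 = 26.8/4 = 6.7
  Sample standard deviations s_i = √(s[i,i]):
  s(U) = √(4.3) = 2.0736
  s(V) = √(6.7) = 2.5884

Step 3 — r_{ij} = s_{ij} / (s_i · s_j):
  r[U,U] = 1 (diagonal).
  r[U,V] = 3.15 / (2.0736 · 2.5884) = 3.15 / 5.3675 = 0.5869
  r[V,V] = 1 (diagonal).

R is symmetric with unit diagonal. Assembling:

R = [[1, 0.5869],
 [0.5869, 1]]


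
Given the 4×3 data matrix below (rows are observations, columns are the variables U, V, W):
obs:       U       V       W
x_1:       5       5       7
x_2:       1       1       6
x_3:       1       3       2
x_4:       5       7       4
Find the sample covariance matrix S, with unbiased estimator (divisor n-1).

Step 1 — column means:
  mean(U) = (5 + 1 + 1 + 5) / 4 = 12/4 = 3
  mean(V) = (5 + 1 + 3 + 7) / 4 = 16/4 = 4
  mean(W) = (7 + 6 + 2 + 4) / 4 = 19/4 = 4.75

Step 2 — sample covariance S[i,j] = (1/(n-1)) · Σ_k (x_{k,i} - mean_i) · (x_{k,j} - mean_j), with n-1 = 3.
  S[U,U] = ((2)·(2) + (-2)·(-2) + (-2)·(-2) + (2)·(2)) / 3 = 16/3 = 5.3333
  S[U,V] = ((2)·(1) + (-2)·(-3) + (-2)·(-1) + (2)·(3)) / 3 = 16/3 = 5.3333
  S[U,W] = ((2)·(2.25) + (-2)·(1.25) + (-2)·(-2.75) + (2)·(-0.75)) / 3 = 6/3 = 2
  S[V,V] = ((1)·(1) + (-3)·(-3) + (-1)·(-1) + (3)·(3)) / 3 = 20/3 = 6.6667
  S[V,W] = ((1)·(2.25) + (-3)·(1.25) + (-1)·(-2.75) + (3)·(-0.75)) / 3 = -1/3 = -0.3333
  S[W,W] = ((2.25)·(2.25) + (1.25)·(1.25) + (-2.75)·(-2.75) + (-0.75)·(-0.75)) / 3 = 14.75/3 = 4.9167

S is symmetric (S[j,i] = S[i,j]). Assembling:

S = [[5.3333, 5.3333, 2],
 [5.3333, 6.6667, -0.3333],
 [2, -0.3333, 4.9167]]


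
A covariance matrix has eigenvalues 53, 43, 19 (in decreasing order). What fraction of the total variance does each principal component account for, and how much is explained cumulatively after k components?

Step 1 — total variance = trace(Sigma) = Σ λ_i = 53 + 43 + 19 = 115.

Step 2 — fraction explained by component i = λ_i / Σ λ:
  PC1: 53/115 = 0.4609
  PC2: 43/115 = 0.3739
  PC3: 19/115 = 0.1652

Step 3 — cumulative fraction after k components = (λ_1 + ... + λ_k) / Σ λ:
  k = 1: 53/115 = 0.4609
  k = 2: (53 + 43)/115 = 96/115 = 0.8348
  k = 3: (53 + 43 + 19)/115 = 115/115 = 1

Summary (fraction, with percent):

explained: PC1 0.4609 (46.09%), PC2 0.3739 (37.39%), PC3 0.1652 (16.52%);  cumulative: 0.4609, 0.8348, 1


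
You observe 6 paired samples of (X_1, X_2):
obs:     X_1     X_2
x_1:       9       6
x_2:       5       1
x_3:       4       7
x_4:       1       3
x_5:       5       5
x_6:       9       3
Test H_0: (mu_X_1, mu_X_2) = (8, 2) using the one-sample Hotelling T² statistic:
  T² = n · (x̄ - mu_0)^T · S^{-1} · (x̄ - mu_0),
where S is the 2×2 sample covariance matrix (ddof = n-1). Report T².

Step 1 — sample mean vector:
  mean(X_1) = (9 + 5 + 4 + 1 + 5 + 9) / 6 = 33/6 = 5.5
  mean(X_2) = (6 + 1 + 7 + 3 + 5 + 3) / 6 = 25/6 = 4.1667
  x̄ = (5.5, 4.1667),  deviation x̄ - mu_0 = (5.5, 4.1667) - (8, 2) = (-2.5, 2.1667).

Step 2 — sample covariance matrix, S[i,j] = (1/(n-1)) · Σ_k (x_{k,i} - mean_i) · (x_{k,j} - mean_j), divisor n-1 = 5:
  S[X_1,X_1] = ((3.5)·(3.5) + (-0.5)·(-0.5) + (-1.5)·(-1.5) + (-4.5)·(-4.5) + (-0.5)·(-0.5) + (3.5)·(3.5)) / 5 = 47.5/5 = 9.5
  S[X_1,X_2] = ((3.5)·(1.8333) + (-0.5)·(-3.1667) + (-1.5)·(2.8333) + (-4.5)·(-1.1667) + (-0.5)·(0.8333) + (3.5)·(-1.1667)) / 5 = 4.5/5 = 0.9
  S[X_2,X_2] = ((1.8333)·(1.8333) + (-3.1667)·(-3.1667) + (2.8333)·(2.8333) + (-1.1667)·(-1.1667) + (0.8333)·(0.8333) + (-1.1667)·(-1.1667)) / 5 = 24.8333/5 = 4.9667
  S = [[9.5, 0.9],
 [0.9, 4.9667]].

Step 3 — invert S. det(S) = 9.5·4.9667 - (0.9)² = 46.3733.
  S^{-1} = (1/det) · [[d, -b], [-b, a]] = [[0.1071, -0.0194],
 [-0.0194, 0.2049]].

Step 4 — quadratic form (x̄ - mu_0)^T · S^{-1} · (x̄ - mu_0):
  S^{-1} · (x̄ - mu_0) = (-0.3098, 0.4924),
  (x̄ - mu_0)^T · [...] = (-2.5)·(-0.3098) + (2.1667)·(0.4924) = 1.8413.

Step 5 — scale by n: T² = 6 · 1.8413 = 11.048.

T² ≈ 11.048


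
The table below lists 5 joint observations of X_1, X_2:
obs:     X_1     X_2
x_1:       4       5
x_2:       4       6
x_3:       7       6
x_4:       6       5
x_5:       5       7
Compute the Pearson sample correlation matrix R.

Step 1 — column means:
  mean(X_1) = (4 + 4 + 7 + 6 + 5) / 5 = 26/5 = 5.2
  mean(X_2) = (5 + 6 + 6 + 5 + 7) / 5 = 29/5 = 5.8

Step 2 — sample variances and covariances s[i,j] = (1/(n-1)) · Σ_k (x_{k,i} - mean_i) · (x_{k,j} - mean_j), with n-1 = 4:
  s[X_1,X_1] = ((-1.2)·(-1.2) + (-1.2)·(-1.2) + (1.8)·(1.8) + (0.8)·(0.8) + (-0.2)·(-0.2)) / 4 = 6.8/4 = 1.7
  s[X_1,X_2] = ((-1.2)·(-0.8) + (-1.2)·(0.2) + (1.8)·(0.2) + (0.8)·(-0.8) + (-0.2)·(1.2)) / 4 = 0.2/4 = 0.05
  s[X_2,X_2] = ((-0.8)·(-0.8) + (0.2)·(0.2) + (0.2)·(0.2) + (-0.8)·(-0.8) + (1.2)·(1.2)) / 4 = 2.8/4 = 0.7
  Sample standard deviations s_i = √(s[i,i]):
  s(X_1) = √(1.7) = 1.3038
  s(X_2) = √(0.7) = 0.8367

Step 3 — r_{ij} = s_{ij} / (s_i · s_j):
  r[X_1,X_1] = 1 (diagonal).
  r[X_1,X_2] = 0.05 / (1.3038 · 0.8367) = 0.05 / 1.0909 = 0.0458
  r[X_2,X_2] = 1 (diagonal).

R is symmetric with unit diagonal. Assembling:

R = [[1, 0.0458],
 [0.0458, 1]]


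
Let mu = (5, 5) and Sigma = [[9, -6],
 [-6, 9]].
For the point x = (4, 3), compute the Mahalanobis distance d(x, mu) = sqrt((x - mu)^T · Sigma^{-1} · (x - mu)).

Step 1 — centre the observation: (x - mu) = (-1, -2).

Step 2 — invert Sigma. det(Sigma) = 9·9 - (-6)² = 45.
  Sigma^{-1} = (1/det) · [[d, -b], [-b, a]] = [[0.2, 0.1333],
 [0.1333, 0.2]].

Step 3 — form the quadratic (x - mu)^T · Sigma^{-1} · (x - mu):
  Sigma^{-1} · (x - mu) = (-0.4667, -0.5333).
  (x - mu)^T · [Sigma^{-1} · (x - mu)] = (-1)·(-0.4667) + (-2)·(-0.5333) = 1.5333.

Step 4 — take square root: d = √(1.5333) ≈ 1.2383.

d(x, mu) = √(1.5333) ≈ 1.2383


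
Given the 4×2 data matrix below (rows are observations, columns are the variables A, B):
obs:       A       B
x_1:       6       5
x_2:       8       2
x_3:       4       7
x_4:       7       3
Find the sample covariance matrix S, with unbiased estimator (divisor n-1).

Step 1 — column means:
  mean(A) = (6 + 8 + 4 + 7) / 4 = 25/4 = 6.25
  mean(B) = (5 + 2 + 7 + 3) / 4 = 17/4 = 4.25

Step 2 — sample covariance S[i,j] = (1/(n-1)) · Σ_k (x_{k,i} - mean_i) · (x_{k,j} - mean_j), with n-1 = 3.
  S[A,A] = ((-0.25)·(-0.25) + (1.75)·(1.75) + (-2.25)·(-2.25) + (0.75)·(0.75)) / 3 = 8.75/3 = 2.9167
  S[A,B] = ((-0.25)·(0.75) + (1.75)·(-2.25) + (-2.25)·(2.75) + (0.75)·(-1.25)) / 3 = -11.25/3 = -3.75
  S[B,B] = ((0.75)·(0.75) + (-2.25)·(-2.25) + (2.75)·(2.75) + (-1.25)·(-1.25)) / 3 = 14.75/3 = 4.9167

S is symmetric (S[j,i] = S[i,j]). Assembling:

S = [[2.9167, -3.75],
 [-3.75, 4.9167]]


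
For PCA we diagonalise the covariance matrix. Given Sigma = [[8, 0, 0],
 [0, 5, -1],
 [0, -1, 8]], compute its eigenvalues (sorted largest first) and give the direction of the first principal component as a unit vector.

Step 1 — characteristic polynomial p(λ) = det(λI - Sigma) = λ³ - tr·λ² + c_1·λ - det, where tr = trace, c_1 = sum of the principal 2×2 minors, det = det(Sigma):
  tr = 8 + 5 + 8 = 21,
  c_1 = (8·5 - (0)²) + (8·8 - (0)²) + (5·8 - (-1)²) = 40 + 64 + 39 = 143,
  det = 8·(5·8 - (-1)²) - (0)·((0)·8 - (-1)·(0)) + (0)·((0)·(-1) - 5·(0)) = 8·(39) - (0)·(0) + (0)·(0) = 312.
  So p(λ) = λ³ - 21λ² + 143λ - 312.
Step 2 — look for an integer root (rational root theorem: any rational root is an integer divisor of 312). Testing λ = 8:
  p(8) = 512 - 1344 + 1144 - 312 = 0  ✓
  Dividing out (λ - 8): p(λ) = (λ - 8)(λ² - 13λ + 39).
Step 3 — remaining eigenvalues from the quadratic λ² - 13λ + 39 = 0:
  Δ = 13² - 4·39 = 169 - 156 = 13,  λ = (13 ± √13)/2 = (13 ± 3.6056)/2 ≈ 8.3028 or 4.6972.
  Sorted: λ_1 = 8.3028,  λ_2 = 8,  λ_3 = 4.6972  (check: sum = 21 = tr ✓).

Step 4 — unit eigenvector for λ_1 ≈ 8.3028: v spans the null space of (Sigma - λ_1 I), whose rows are
  r_1 = (-0.3028, 0, 0),  r_2 = (0, -3.3028, -1),  r_3 = (0, -1, -0.3028).
  v is orthogonal to every row, so take v ∝ r_1 × r_2 = ((0)·(-1) - (0)·(-3.3028), (0)·(0) - (-0.3028)·(-1), (-0.3028)·(-3.3028) - (0)·(0)) ≈ (0, -0.3028, 1).
  Rescale (multiply by -1 so the first nonzero entry is positive): u = (0, 0.3028, -1).
  ||u|| = √((0)² + (0.3028)² + (-1)²) = √(1.0917) ≈ 1.0448,  v_1 = u/||u|| ≈ (0, 0.2898, -0.9571) (||v_1|| = 1).

λ_1 = 8.3028,  λ_2 = 8,  λ_3 = 4.6972;  v_1 ≈ (0, 0.2898, -0.9571)


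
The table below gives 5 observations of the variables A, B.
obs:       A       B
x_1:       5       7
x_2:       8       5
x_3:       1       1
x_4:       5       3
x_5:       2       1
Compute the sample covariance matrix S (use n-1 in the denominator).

Step 1 — column means:
  mean(A) = (5 + 8 + 1 + 5 + 2) / 5 = 21/5 = 4.2
  mean(B) = (7 + 5 + 1 + 3 + 1) / 5 = 17/5 = 3.4

Step 2 — sample covariance S[i,j] = (1/(n-1)) · Σ_k (x_{k,i} - mean_i) · (x_{k,j} - mean_j), with n-1 = 4.
  S[A,A] = ((0.8)·(0.8) + (3.8)·(3.8) + (-3.2)·(-3.2) + (0.8)·(0.8) + (-2.2)·(-2.2)) / 4 = 30.8/4 = 7.7
  S[A,B] = ((0.8)·(3.6) + (3.8)·(1.6) + (-3.2)·(-2.4) + (0.8)·(-0.4) + (-2.2)·(-2.4)) / 4 = 21.6/4 = 5.4
  S[B,B] = ((3.6)·(3.6) + (1.6)·(1.6) + (-2.4)·(-2.4) + (-0.4)·(-0.4) + (-2.4)·(-2.4)) / 4 = 27.2/4 = 6.8

S is symmetric (S[j,i] = S[i,j]). Assembling:

S = [[7.7, 5.4],
 [5.4, 6.8]]


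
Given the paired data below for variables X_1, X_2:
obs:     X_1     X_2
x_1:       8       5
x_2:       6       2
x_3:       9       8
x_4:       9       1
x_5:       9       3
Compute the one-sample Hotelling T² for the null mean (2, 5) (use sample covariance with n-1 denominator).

Step 1 — sample mean vector:
  mean(X_1) = (8 + 6 + 9 + 9 + 9) / 5 = 41/5 = 8.2
  mean(X_2) = (5 + 2 + 8 + 1 + 3) / 5 = 19/5 = 3.8
  x̄ = (8.2, 3.8),  deviation x̄ - mu_0 = (8.2, 3.8) - (2, 5) = (6.2, -1.2).

Step 2 — sample covariance matrix, S[i,j] = (1/(n-1)) · Σ_k (x_{k,i} - mean_i) · (x_{k,j} - mean_j), divisor n-1 = 4:
  S[X_1,X_1] = ((-0.2)·(-0.2) + (-2.2)·(-2.2) + (0.8)·(0.8) + (0.8)·(0.8) + (0.8)·(0.8)) / 4 = 6.8/4 = 1.7
  S[X_1,X_2] = ((-0.2)·(1.2) + (-2.2)·(-1.8) + (0.8)·(4.2) + (0.8)·(-2.8) + (0.8)·(-0.8)) / 4 = 4.2/4 = 1.05
  S[X_2,X_2] = ((1.2)·(1.2) + (-1.8)·(-1.8) + (4.2)·(4.2) + (-2.8)·(-2.8) + (-0.8)·(-0.8)) / 4 = 30.8/4 = 7.7
  S = [[1.7, 1.05],
 [1.05, 7.7]].

Step 3 — invert S. det(S) = 1.7·7.7 - (1.05)² = 11.9875.
  S^{-1} = (1/det) · [[d, -b], [-b, a]] = [[0.6423, -0.0876],
 [-0.0876, 0.1418]].

Step 4 — quadratic form (x̄ - mu_0)^T · S^{-1} · (x̄ - mu_0):
  S^{-1} · (x̄ - mu_0) = (4.0876, -0.7132),
  (x̄ - mu_0)^T · [...] = (6.2)·(4.0876) + (-1.2)·(-0.7132) = 26.199.

Step 5 — scale by n: T² = 5 · 26.199 = 130.9948.

T² ≈ 130.9948


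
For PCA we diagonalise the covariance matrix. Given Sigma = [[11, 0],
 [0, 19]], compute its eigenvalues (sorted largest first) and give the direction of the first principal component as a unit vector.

Step 1 — characteristic polynomial of 2×2 Sigma:
  det(Sigma - λI) = λ² - trace · λ + det = 0.
  trace = 11 + 19 = 30, det = 11·19 - (0)² = 209.
Step 2 — discriminant:
  Δ = trace² - 4·det = 900 - 836 = 64.
Step 3 — eigenvalues:
  λ = (trace ± √Δ)/2 = (30 ± 8)/2,
  λ_1 = 19,  λ_2 = 11.

Step 4 — unit eigenvector for λ_1: Sigma is diagonal, so its eigenvectors are the coordinate axes. λ_1 = 19 is the diagonal entry on the second coordinate axis, hence
  v_1 = (0, 1) (||v_1|| = 1).

λ_1 = 19,  λ_2 = 11;  v_1 ≈ (0, 1)


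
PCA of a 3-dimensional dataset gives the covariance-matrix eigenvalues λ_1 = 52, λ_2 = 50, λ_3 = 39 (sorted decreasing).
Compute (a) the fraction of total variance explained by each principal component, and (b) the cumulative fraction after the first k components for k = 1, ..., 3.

Step 1 — total variance = trace(Sigma) = Σ λ_i = 52 + 50 + 39 = 141.

Step 2 — fraction explained by component i = λ_i / Σ λ:
  PC1: 52/141 = 0.3688
  PC2: 50/141 = 0.3546
  PC3: 39/141 = 0.2766

Step 3 — cumulative fraction after k components = (λ_1 + ... + λ_k) / Σ λ:
  k = 1: 52/141 = 0.3688
  k = 2: (52 + 50)/141 = 102/141 = 0.7234
  k = 3: (52 + 50 + 39)/141 = 141/141 = 1

Summary (fraction, with percent):

explained: PC1 0.3688 (36.88%), PC2 0.3546 (35.46%), PC3 0.2766 (27.66%);  cumulative: 0.3688, 0.7234, 1


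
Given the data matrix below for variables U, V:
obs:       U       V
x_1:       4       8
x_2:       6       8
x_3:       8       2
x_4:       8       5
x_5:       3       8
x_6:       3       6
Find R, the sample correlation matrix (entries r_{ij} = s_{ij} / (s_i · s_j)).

Step 1 — column means:
  mean(U) = (4 + 6 + 8 + 8 + 3 + 3) / 6 = 32/6 = 5.3333
  mean(V) = (8 + 8 + 2 + 5 + 8 + 6) / 6 = 37/6 = 6.1667

Step 2 — sample variances and covariances s[i,j] = (1/(n-1)) · Σ_k (x_{k,i} - mean_i) · (x_{k,j} - mean_j), with n-1 = 5:
  s[U,U] = ((-1.3333)·(-1.3333) + (0.6667)·(0.6667) + (2.6667)·(2.6667) + (2.6667)·(2.6667) + (-2.3333)·(-2.3333) + (-2.3333)·(-2.3333)) / 5 = 27.3333/5 = 5.4667
  s[U,V] = ((-1.3333)·(1.8333) + (0.6667)·(1.8333) + (2.6667)·(-4.1667) + (2.6667)·(-1.1667) + (-2.3333)·(1.8333) + (-2.3333)·(-0.1667)) / 5 = -19.3333/5 = -3.8667
  s[V,V] = ((1.8333)·(1.8333) + (1.8333)·(1.8333) + (-4.1667)·(-4.1667) + (-1.1667)·(-1.1667) + (1.8333)·(1.8333) + (-0.1667)·(-0.1667)) / 5 = 28.8333/5 = 5.7667
  Sample standard deviations s_i = √(s[i,i]):
  s(U) = √(5.4667) = 2.3381
  s(V) = √(5.7667) = 2.4014

Step 3 — r_{ij} = s_{ij} / (s_i · s_j):
  r[U,U] = 1 (diagonal).
  r[U,V] = -3.8667 / (2.3381 · 2.4014) = -3.8667 / 5.6147 = -0.6887
  r[V,V] = 1 (diagonal).

R is symmetric with unit diagonal. Assembling:

R = [[1, -0.6887],
 [-0.6887, 1]]


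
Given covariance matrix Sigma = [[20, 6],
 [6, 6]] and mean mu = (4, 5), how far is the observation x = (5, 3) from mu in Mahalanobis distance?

Step 1 — centre the observation: (x - mu) = (1, -2).

Step 2 — invert Sigma. det(Sigma) = 20·6 - (6)² = 84.
  Sigma^{-1} = (1/det) · [[d, -b], [-b, a]] = [[0.0714, -0.0714],
 [-0.0714, 0.2381]].

Step 3 — form the quadratic (x - mu)^T · Sigma^{-1} · (x - mu):
  Sigma^{-1} · (x - mu) = (0.2143, -0.5476).
  (x - mu)^T · [Sigma^{-1} · (x - mu)] = (1)·(0.2143) + (-2)·(-0.5476) = 1.3095.

Step 4 — take square root: d = √(1.3095) ≈ 1.1443.

d(x, mu) = √(1.3095) ≈ 1.1443


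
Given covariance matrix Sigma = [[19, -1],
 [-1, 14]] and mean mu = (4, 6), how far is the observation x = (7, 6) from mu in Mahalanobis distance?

Step 1 — centre the observation: (x - mu) = (3, 0).

Step 2 — invert Sigma. det(Sigma) = 19·14 - (-1)² = 265.
  Sigma^{-1} = (1/det) · [[d, -b], [-b, a]] = [[0.0528, 0.0038],
 [0.0038, 0.0717]].

Step 3 — form the quadratic (x - mu)^T · Sigma^{-1} · (x - mu):
  Sigma^{-1} · (x - mu) = (0.1585, 0.0113).
  (x - mu)^T · [Sigma^{-1} · (x - mu)] = (3)·(0.1585) + (0)·(0.0113) = 0.4755.

Step 4 — take square root: d = √(0.4755) ≈ 0.6895.

d(x, mu) = √(0.4755) ≈ 0.6895


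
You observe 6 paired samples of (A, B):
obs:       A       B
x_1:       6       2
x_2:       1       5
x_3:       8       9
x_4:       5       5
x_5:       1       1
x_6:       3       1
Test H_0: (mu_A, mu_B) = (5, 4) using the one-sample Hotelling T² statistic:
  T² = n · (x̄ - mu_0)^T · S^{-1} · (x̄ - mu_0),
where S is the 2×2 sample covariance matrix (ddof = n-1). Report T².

Step 1 — sample mean vector:
  mean(A) = (6 + 1 + 8 + 5 + 1 + 3) / 6 = 24/6 = 4
  mean(B) = (2 + 5 + 9 + 5 + 1 + 1) / 6 = 23/6 = 3.8333
  x̄ = (4, 3.8333),  deviation x̄ - mu_0 = (4, 3.8333) - (5, 4) = (-1, -0.1667).

Step 2 — sample covariance matrix, S[i,j] = (1/(n-1)) · Σ_k (x_{k,i} - mean_i) · (x_{k,j} - mean_j), divisor n-1 = 5:
  S[A,A] = ((2)·(2) + (-3)·(-3) + (4)·(4) + (1)·(1) + (-3)·(-3) + (-1)·(-1)) / 5 = 40/5 = 8
  S[A,B] = ((2)·(-1.8333) + (-3)·(1.1667) + (4)·(5.1667) + (1)·(1.1667) + (-3)·(-2.8333) + (-1)·(-2.8333)) / 5 = 26/5 = 5.2
  S[B,B] = ((-1.8333)·(-1.8333) + (1.1667)·(1.1667) + (5.1667)·(5.1667) + (1.1667)·(1.1667) + (-2.8333)·(-2.8333) + (-2.8333)·(-2.8333)) / 5 = 48.8333/5 = 9.7667
  S = [[8, 5.2],
 [5.2, 9.7667]].

Step 3 — invert S. det(S) = 8·9.7667 - (5.2)² = 51.0933.
  S^{-1} = (1/det) · [[d, -b], [-b, a]] = [[0.1912, -0.1018],
 [-0.1018, 0.1566]].

Step 4 — quadratic form (x̄ - mu_0)^T · S^{-1} · (x̄ - mu_0):
  S^{-1} · (x̄ - mu_0) = (-0.1742, 0.0757),
  (x̄ - mu_0)^T · [...] = (-1)·(-0.1742) + (-0.1667)·(0.0757) = 0.1616.

Step 5 — scale by n: T² = 6 · 0.1616 = 0.9695.

T² ≈ 0.9695


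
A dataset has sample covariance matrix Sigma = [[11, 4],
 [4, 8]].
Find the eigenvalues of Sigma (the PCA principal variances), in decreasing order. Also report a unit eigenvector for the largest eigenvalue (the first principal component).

Step 1 — characteristic polynomial of 2×2 Sigma:
  det(Sigma - λI) = λ² - trace · λ + det = 0.
  trace = 11 + 8 = 19, det = 11·8 - (4)² = 72.
Step 2 — discriminant:
  Δ = trace² - 4·det = 361 - 288 = 73.
Step 3 — eigenvalues:
  λ = (trace ± √Δ)/2 = (19 ± 8.544)/2,
  λ_1 = 13.772,  λ_2 = 5.228.

Step 4 — unit eigenvector for λ_1: solve (Sigma - λ_1 I)v = 0. First row:
  (11 - 13.772)·v_x + (4)·v_y = 0, i.e. (-2.772)·v_x + (4)·v_y = 0,
  so v ∝ (b, λ_1 - a) = (4, 2.772) = u.
  ||u|| = √((4)² + (2.772)²) = √(23.684) ≈ 4.8666,
  v_1 = u/||u|| ≈ (0.8219, 0.5696) (||v_1|| = 1).

λ_1 = 13.772,  λ_2 = 5.228;  v_1 ≈ (0.8219, 0.5696)


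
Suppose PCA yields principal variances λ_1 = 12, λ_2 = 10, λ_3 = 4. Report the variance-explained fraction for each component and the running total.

Step 1 — total variance = trace(Sigma) = Σ λ_i = 12 + 10 + 4 = 26.

Step 2 — fraction explained by component i = λ_i / Σ λ:
  PC1: 12/26 = 0.4615
  PC2: 10/26 = 0.3846
  PC3: 4/26 = 0.1538

Step 3 — cumulative fraction after k components = (λ_1 + ... + λ_k) / Σ λ:
  k = 1: 12/26 = 0.4615
  k = 2: (12 + 10)/26 = 22/26 = 0.8462
  k = 3: (12 + 10 + 4)/26 = 26/26 = 1

Summary (fraction, with percent):

explained: PC1 0.4615 (46.15%), PC2 0.3846 (38.46%), PC3 0.1538 (15.38%);  cumulative: 0.4615, 0.8462, 1


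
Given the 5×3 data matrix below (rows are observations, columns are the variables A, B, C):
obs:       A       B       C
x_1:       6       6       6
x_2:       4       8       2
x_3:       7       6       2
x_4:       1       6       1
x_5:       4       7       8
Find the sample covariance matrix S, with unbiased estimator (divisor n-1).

Step 1 — column means:
  mean(A) = (6 + 4 + 7 + 1 + 4) / 5 = 22/5 = 4.4
  mean(B) = (6 + 8 + 6 + 6 + 7) / 5 = 33/5 = 6.6
  mean(C) = (6 + 2 + 2 + 1 + 8) / 5 = 19/5 = 3.8

Step 2 — sample covariance S[i,j] = (1/(n-1)) · Σ_k (x_{k,i} - mean_i) · (x_{k,j} - mean_j), with n-1 = 4.
  S[A,A] = ((1.6)·(1.6) + (-0.4)·(-0.4) + (2.6)·(2.6) + (-3.4)·(-3.4) + (-0.4)·(-0.4)) / 4 = 21.2/4 = 5.3
  S[A,B] = ((1.6)·(-0.6) + (-0.4)·(1.4) + (2.6)·(-0.6) + (-3.4)·(-0.6) + (-0.4)·(0.4)) / 4 = -1.2/4 = -0.3
  S[A,C] = ((1.6)·(2.2) + (-0.4)·(-1.8) + (2.6)·(-1.8) + (-3.4)·(-2.8) + (-0.4)·(4.2)) / 4 = 7.4/4 = 1.85
  S[B,B] = ((-0.6)·(-0.6) + (1.4)·(1.4) + (-0.6)·(-0.6) + (-0.6)·(-0.6) + (0.4)·(0.4)) / 4 = 3.2/4 = 0.8
  S[B,C] = ((-0.6)·(2.2) + (1.4)·(-1.8) + (-0.6)·(-1.8) + (-0.6)·(-2.8) + (0.4)·(4.2)) / 4 = 0.6/4 = 0.15
  S[C,C] = ((2.2)·(2.2) + (-1.8)·(-1.8) + (-1.8)·(-1.8) + (-2.8)·(-2.8) + (4.2)·(4.2)) / 4 = 36.8/4 = 9.2

S is symmetric (S[j,i] = S[i,j]). Assembling:

S = [[5.3, -0.3, 1.85],
 [-0.3, 0.8, 0.15],
 [1.85, 0.15, 9.2]]


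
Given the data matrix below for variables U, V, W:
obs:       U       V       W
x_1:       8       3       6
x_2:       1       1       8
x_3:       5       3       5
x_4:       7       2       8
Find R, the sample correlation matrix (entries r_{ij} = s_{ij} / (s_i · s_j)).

Step 1 — column means:
  mean(U) = (8 + 1 + 5 + 7) / 4 = 21/4 = 5.25
  mean(V) = (3 + 1 + 3 + 2) / 4 = 9/4 = 2.25
  mean(W) = (6 + 8 + 5 + 8) / 4 = 27/4 = 6.75

Step 2 — sample variances and covariances s[i,j] = (1/(n-1)) · Σ_k (x_{k,i} - mean_i) · (x_{k,j} - mean_j), with n-1 = 3:
  s[U,U] = ((2.75)·(2.75) + (-4.25)·(-4.25) + (-0.25)·(-0.25) + (1.75)·(1.75)) / 3 = 28.75/3 = 9.5833
  s[U,V] = ((2.75)·(0.75) + (-4.25)·(-1.25) + (-0.25)·(0.75) + (1.75)·(-0.25)) / 3 = 6.75/3 = 2.25
  s[U,W] = ((2.75)·(-0.75) + (-4.25)·(1.25) + (-0.25)·(-1.75) + (1.75)·(1.25)) / 3 = -4.75/3 = -1.5833
  s[V,V] = ((0.75)·(0.75) + (-1.25)·(-1.25) + (0.75)·(0.75) + (-0.25)·(-0.25)) / 3 = 2.75/3 = 0.9167
  s[V,W] = ((0.75)·(-0.75) + (-1.25)·(1.25) + (0.75)·(-1.75) + (-0.25)·(1.25)) / 3 = -3.75/3 = -1.25
  s[W,W] = ((-0.75)·(-0.75) + (1.25)·(1.25) + (-1.75)·(-1.75) + (1.25)·(1.25)) / 3 = 6.75/3 = 2.25
  Sample standard deviations s_i = √(s[i,i]):
  s(U) = √(9.5833) = 3.0957
  s(V) = √(0.9167) = 0.9574
  s(W) = √(2.25) = 1.5

Step 3 — r_{ij} = s_{ij} / (s_i · s_j):
  r[U,U] = 1 (diagonal).
  r[U,V] = 2.25 / (3.0957 · 0.9574) = 2.25 / 2.9639 = 0.7591
  r[U,W] = -1.5833 / (3.0957 · 1.5) = -1.5833 / 4.6435 = -0.341
  r[V,V] = 1 (diagonal).
  r[V,W] = -1.25 / (0.9574 · 1.5) = -1.25 / 1.4361 = -0.8704
  r[W,W] = 1 (diagonal).

R is symmetric with unit diagonal. Assembling:

R = [[1, 0.7591, -0.341],
 [0.7591, 1, -0.8704],
 [-0.341, -0.8704, 1]]


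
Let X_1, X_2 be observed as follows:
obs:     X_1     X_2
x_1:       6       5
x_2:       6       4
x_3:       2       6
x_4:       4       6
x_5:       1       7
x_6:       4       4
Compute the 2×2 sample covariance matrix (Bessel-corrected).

Step 1 — column means:
  mean(X_1) = (6 + 6 + 2 + 4 + 1 + 4) / 6 = 23/6 = 3.8333
  mean(X_2) = (5 + 4 + 6 + 6 + 7 + 4) / 6 = 32/6 = 5.3333

Step 2 — sample covariance S[i,j] = (1/(n-1)) · Σ_k (x_{k,i} - mean_i) · (x_{k,j} - mean_j), with n-1 = 5.
  S[X_1,X_1] = ((2.1667)·(2.1667) + (2.1667)·(2.1667) + (-1.8333)·(-1.8333) + (0.1667)·(0.1667) + (-2.8333)·(-2.8333) + (0.1667)·(0.1667)) / 5 = 20.8333/5 = 4.1667
  S[X_1,X_2] = ((2.1667)·(-0.3333) + (2.1667)·(-1.3333) + (-1.8333)·(0.6667) + (0.1667)·(0.6667) + (-2.8333)·(1.6667) + (0.1667)·(-1.3333)) / 5 = -9.6667/5 = -1.9333
  S[X_2,X_2] = ((-0.3333)·(-0.3333) + (-1.3333)·(-1.3333) + (0.6667)·(0.6667) + (0.6667)·(0.6667) + (1.6667)·(1.6667) + (-1.3333)·(-1.3333)) / 5 = 7.3333/5 = 1.4667

S is symmetric (S[j,i] = S[i,j]). Assembling:

S = [[4.1667, -1.9333],
 [-1.9333, 1.4667]]


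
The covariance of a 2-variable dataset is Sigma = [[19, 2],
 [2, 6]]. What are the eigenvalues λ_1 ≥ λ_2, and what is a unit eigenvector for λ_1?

Step 1 — characteristic polynomial of 2×2 Sigma:
  det(Sigma - λI) = λ² - trace · λ + det = 0.
  trace = 19 + 6 = 25, det = 19·6 - (2)² = 110.
Step 2 — discriminant:
  Δ = trace² - 4·det = 625 - 440 = 185.
Step 3 — eigenvalues:
  λ = (trace ± √Δ)/2 = (25 ± 13.6015)/2,
  λ_1 = 19.3007,  λ_2 = 5.6993.

Step 4 — unit eigenvector for λ_1: solve (Sigma - λ_1 I)v = 0. First row:
  (19 - 19.3007)·v_x + (2)·v_y = 0, i.e. (-0.3007)·v_x + (2)·v_y = 0,
  so v ∝ (b, λ_1 - a) = (2, 0.3007) = u.
  ||u|| = √((2)² + (0.3007)²) = √(4.0904) ≈ 2.0225,
  v_1 = u/||u|| ≈ (0.9889, 0.1487) (||v_1|| = 1).

λ_1 = 19.3007,  λ_2 = 5.6993;  v_1 ≈ (0.9889, 0.1487)


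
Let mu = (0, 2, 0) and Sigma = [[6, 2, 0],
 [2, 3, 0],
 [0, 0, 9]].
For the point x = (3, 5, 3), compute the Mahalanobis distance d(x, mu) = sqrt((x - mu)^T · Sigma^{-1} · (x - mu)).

Step 1 — centre the observation: (x - mu) = (3, 3, 3).

Step 2 — invert Sigma (cofactor / det for 3×3, or solve directly):
  Sigma^{-1} = [[0.2143, -0.1429, 0],
 [-0.1429, 0.4286, 0],
 [0, 0, 0.1111]].

Step 3 — form the quadratic (x - mu)^T · Sigma^{-1} · (x - mu):
  Sigma^{-1} · (x - mu) = (0.2143, 0.8571, 0.3333).
  (x - mu)^T · [Sigma^{-1} · (x - mu)] = (3)·(0.2143) + (3)·(0.8571) + (3)·(0.3333) = 4.2143.

Step 4 — take square root: d = √(4.2143) ≈ 2.0529.

d(x, mu) = √(4.2143) ≈ 2.0529


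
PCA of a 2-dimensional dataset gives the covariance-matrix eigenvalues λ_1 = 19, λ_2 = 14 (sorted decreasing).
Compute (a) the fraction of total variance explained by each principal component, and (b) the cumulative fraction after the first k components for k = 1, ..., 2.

Step 1 — total variance = trace(Sigma) = Σ λ_i = 19 + 14 = 33.

Step 2 — fraction explained by component i = λ_i / Σ λ:
  PC1: 19/33 = 0.5758
  PC2: 14/33 = 0.4242

Step 3 — cumulative fraction after k components = (λ_1 + ... + λ_k) / Σ λ:
  k = 1: 19/33 = 0.5758
  k = 2: (19 + 14)/33 = 33/33 = 1

Summary (fraction, with percent):

explained: PC1 0.5758 (57.58%), PC2 0.4242 (42.42%);  cumulative: 0.5758, 1


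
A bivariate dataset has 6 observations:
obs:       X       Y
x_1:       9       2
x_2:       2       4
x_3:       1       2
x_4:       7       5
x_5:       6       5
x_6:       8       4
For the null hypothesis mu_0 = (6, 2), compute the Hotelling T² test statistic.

Step 1 — sample mean vector:
  mean(X) = (9 + 2 + 1 + 7 + 6 + 8) / 6 = 33/6 = 5.5
  mean(Y) = (2 + 4 + 2 + 5 + 5 + 4) / 6 = 22/6 = 3.6667
  x̄ = (5.5, 3.6667),  deviation x̄ - mu_0 = (5.5, 3.6667) - (6, 2) = (-0.5, 1.6667).

Step 2 — sample covariance matrix, S[i,j] = (1/(n-1)) · Σ_k (x_{k,i} - mean_i) · (x_{k,j} - mean_j), divisor n-1 = 5:
  S[X,X] = ((3.5)·(3.5) + (-3.5)·(-3.5) + (-4.5)·(-4.5) + (1.5)·(1.5) + (0.5)·(0.5) + (2.5)·(2.5)) / 5 = 53.5/5 = 10.7
  S[X,Y] = ((3.5)·(-1.6667) + (-3.5)·(0.3333) + (-4.5)·(-1.6667) + (1.5)·(1.3333) + (0.5)·(1.3333) + (2.5)·(0.3333)) / 5 = 4/5 = 0.8
  S[Y,Y] = ((-1.6667)·(-1.6667) + (0.3333)·(0.3333) + (-1.6667)·(-1.6667) + (1.3333)·(1.3333) + (1.3333)·(1.3333) + (0.3333)·(0.3333)) / 5 = 9.3333/5 = 1.8667
  S = [[10.7, 0.8],
 [0.8, 1.8667]].

Step 3 — invert S. det(S) = 10.7·1.8667 - (0.8)² = 19.3333.
  S^{-1} = (1/det) · [[d, -b], [-b, a]] = [[0.0966, -0.0414],
 [-0.0414, 0.5534]].

Step 4 — quadratic form (x̄ - mu_0)^T · S^{-1} · (x̄ - mu_0):
  S^{-1} · (x̄ - mu_0) = (-0.1172, 0.9431),
  (x̄ - mu_0)^T · [...] = (-0.5)·(-0.1172) + (1.6667)·(0.9431) = 1.6305.

Step 5 — scale by n: T² = 6 · 1.6305 = 9.7828.

T² ≈ 9.7828


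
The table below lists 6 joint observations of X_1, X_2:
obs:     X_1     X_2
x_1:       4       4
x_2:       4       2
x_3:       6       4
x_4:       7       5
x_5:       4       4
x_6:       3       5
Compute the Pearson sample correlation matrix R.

Step 1 — column means:
  mean(X_1) = (4 + 4 + 6 + 7 + 4 + 3) / 6 = 28/6 = 4.6667
  mean(X_2) = (4 + 2 + 4 + 5 + 4 + 5) / 6 = 24/6 = 4

Step 2 — sample variances and covariances s[i,j] = (1/(n-1)) · Σ_k (x_{k,i} - mean_i) · (x_{k,j} - mean_j), with n-1 = 5:
  s[X_1,X_1] = ((-0.6667)·(-0.6667) + (-0.6667)·(-0.6667) + (1.3333)·(1.3333) + (2.3333)·(2.3333) + (-0.6667)·(-0.6667) + (-1.6667)·(-1.6667)) / 5 = 11.3333/5 = 2.2667
  s[X_1,X_2] = ((-0.6667)·(0) + (-0.6667)·(-2) + (1.3333)·(0) + (2.3333)·(1) + (-0.6667)·(0) + (-1.6667)·(1)) / 5 = 2/5 = 0.4
  s[X_2,X_2] = ((0)·(0) + (-2)·(-2) + (0)·(0) + (1)·(1) + (0)·(0) + (1)·(1)) / 5 = 6/5 = 1.2
  Sample standard deviations s_i = √(s[i,i]):
  s(X_1) = √(2.2667) = 1.5055
  s(X_2) = √(1.2) = 1.0954

Step 3 — r_{ij} = s_{ij} / (s_i · s_j):
  r[X_1,X_1] = 1 (diagonal).
  r[X_1,X_2] = 0.4 / (1.5055 · 1.0954) = 0.4 / 1.6492 = 0.2425
  r[X_2,X_2] = 1 (diagonal).

R is symmetric with unit diagonal. Assembling:

R = [[1, 0.2425],
 [0.2425, 1]]


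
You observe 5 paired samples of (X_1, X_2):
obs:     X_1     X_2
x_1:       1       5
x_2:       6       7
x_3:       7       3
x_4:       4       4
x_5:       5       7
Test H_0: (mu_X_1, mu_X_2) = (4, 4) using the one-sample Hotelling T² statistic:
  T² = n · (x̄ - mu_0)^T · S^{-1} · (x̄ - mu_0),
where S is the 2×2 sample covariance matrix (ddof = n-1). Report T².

Step 1 — sample mean vector:
  mean(X_1) = (1 + 6 + 7 + 4 + 5) / 5 = 23/5 = 4.6
  mean(X_2) = (5 + 7 + 3 + 4 + 7) / 5 = 26/5 = 5.2
  x̄ = (4.6, 5.2),  deviation x̄ - mu_0 = (4.6, 5.2) - (4, 4) = (0.6, 1.2).

Step 2 — sample covariance matrix, S[i,j] = (1/(n-1)) · Σ_k (x_{k,i} - mean_i) · (x_{k,j} - mean_j), divisor n-1 = 4:
  S[X_1,X_1] = ((-3.6)·(-3.6) + (1.4)·(1.4) + (2.4)·(2.4) + (-0.6)·(-0.6) + (0.4)·(0.4)) / 4 = 21.2/4 = 5.3
  S[X_1,X_2] = ((-3.6)·(-0.2) + (1.4)·(1.8) + (2.4)·(-2.2) + (-0.6)·(-1.2) + (0.4)·(1.8)) / 4 = -0.6/4 = -0.15
  S[X_2,X_2] = ((-0.2)·(-0.2) + (1.8)·(1.8) + (-2.2)·(-2.2) + (-1.2)·(-1.2) + (1.8)·(1.8)) / 4 = 12.8/4 = 3.2
  S = [[5.3, -0.15],
 [-0.15, 3.2]].

Step 3 — invert S. det(S) = 5.3·3.2 - (-0.15)² = 16.9375.
  S^{-1} = (1/det) · [[d, -b], [-b, a]] = [[0.1889, 0.0089],
 [0.0089, 0.3129]].

Step 4 — quadratic form (x̄ - mu_0)^T · S^{-1} · (x̄ - mu_0):
  S^{-1} · (x̄ - mu_0) = (0.124, 0.3808),
  (x̄ - mu_0)^T · [...] = (0.6)·(0.124) + (1.2)·(0.3808) = 0.5314.

Step 5 — scale by n: T² = 5 · 0.5314 = 2.6568.

T² ≈ 2.6568


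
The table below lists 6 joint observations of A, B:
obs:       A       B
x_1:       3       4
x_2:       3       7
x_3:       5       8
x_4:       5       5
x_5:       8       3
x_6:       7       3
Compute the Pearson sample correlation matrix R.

Step 1 — column means:
  mean(A) = (3 + 3 + 5 + 5 + 8 + 7) / 6 = 31/6 = 5.1667
  mean(B) = (4 + 7 + 8 + 5 + 3 + 3) / 6 = 30/6 = 5

Step 2 — sample variances and covariances s[i,j] = (1/(n-1)) · Σ_k (x_{k,i} - mean_i) · (x_{k,j} - mean_j), with n-1 = 5:
  s[A,A] = ((-2.1667)·(-2.1667) + (-2.1667)·(-2.1667) + (-0.1667)·(-0.1667) + (-0.1667)·(-0.1667) + (2.8333)·(2.8333) + (1.8333)·(1.8333)) / 5 = 20.8333/5 = 4.1667
  s[A,B] = ((-2.1667)·(-1) + (-2.1667)·(2) + (-0.1667)·(3) + (-0.1667)·(0) + (2.8333)·(-2) + (1.8333)·(-2)) / 5 = -12/5 = -2.4
  s[B,B] = ((-1)·(-1) + (2)·(2) + (3)·(3) + (0)·(0) + (-2)·(-2) + (-2)·(-2)) / 5 = 22/5 = 4.4
  Sample standard deviations s_i = √(s[i,i]):
  s(A) = √(4.1667) = 2.0412
  s(B) = √(4.4) = 2.0976

Step 3 — r_{ij} = s_{ij} / (s_i · s_j):
  r[A,A] = 1 (diagonal).
  r[A,B] = -2.4 / (2.0412 · 2.0976) = -2.4 / 4.2817 = -0.5605
  r[B,B] = 1 (diagonal).

R is symmetric with unit diagonal. Assembling:

R = [[1, -0.5605],
 [-0.5605, 1]]


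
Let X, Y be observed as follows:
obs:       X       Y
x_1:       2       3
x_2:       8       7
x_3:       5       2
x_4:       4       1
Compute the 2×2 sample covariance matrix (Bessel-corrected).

Step 1 — column means:
  mean(X) = (2 + 8 + 5 + 4) / 4 = 19/4 = 4.75
  mean(Y) = (3 + 7 + 2 + 1) / 4 = 13/4 = 3.25

Step 2 — sample covariance S[i,j] = (1/(n-1)) · Σ_k (x_{k,i} - mean_i) · (x_{k,j} - mean_j), with n-1 = 3.
  S[X,X] = ((-2.75)·(-2.75) + (3.25)·(3.25) + (0.25)·(0.25) + (-0.75)·(-0.75)) / 3 = 18.75/3 = 6.25
  S[X,Y] = ((-2.75)·(-0.25) + (3.25)·(3.75) + (0.25)·(-1.25) + (-0.75)·(-2.25)) / 3 = 14.25/3 = 4.75
  S[Y,Y] = ((-0.25)·(-0.25) + (3.75)·(3.75) + (-1.25)·(-1.25) + (-2.25)·(-2.25)) / 3 = 20.75/3 = 6.9167

S is symmetric (S[j,i] = S[i,j]). Assembling:

S = [[6.25, 4.75],
 [4.75, 6.9167]]


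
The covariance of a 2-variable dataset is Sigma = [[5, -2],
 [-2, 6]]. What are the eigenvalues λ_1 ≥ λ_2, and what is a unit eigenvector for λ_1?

Step 1 — characteristic polynomial of 2×2 Sigma:
  det(Sigma - λI) = λ² - trace · λ + det = 0.
  trace = 5 + 6 = 11, det = 5·6 - (-2)² = 26.
Step 2 — discriminant:
  Δ = trace² - 4·det = 121 - 104 = 17.
Step 3 — eigenvalues:
  λ = (trace ± √Δ)/2 = (11 ± 4.1231)/2,
  λ_1 = 7.5616,  λ_2 = 3.4384.

Step 4 — unit eigenvector for λ_1: solve (Sigma - λ_1 I)v = 0. First row:
  (5 - 7.5616)·v_x + (-2)·v_y = 0, i.e. (-2.5616)·v_x + (-2)·v_y = 0,
  so v ∝ (b, λ_1 - a) = (-2, 2.5616); multiply by -1 so the first entry is positive: u = (2, -2.5616).
  ||u|| = √((2)² + (-2.5616)²) = √(10.5616) ≈ 3.2499,
  v_1 = u/||u|| ≈ (0.6154, -0.7882) (||v_1|| = 1).

λ_1 = 7.5616,  λ_2 = 3.4384;  v_1 ≈ (0.6154, -0.7882)


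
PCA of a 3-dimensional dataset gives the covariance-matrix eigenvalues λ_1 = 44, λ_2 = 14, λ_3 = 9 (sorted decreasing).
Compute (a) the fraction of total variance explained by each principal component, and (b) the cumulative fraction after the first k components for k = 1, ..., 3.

Step 1 — total variance = trace(Sigma) = Σ λ_i = 44 + 14 + 9 = 67.

Step 2 — fraction explained by component i = λ_i / Σ λ:
  PC1: 44/67 = 0.6567
  PC2: 14/67 = 0.209
  PC3: 9/67 = 0.1343

Step 3 — cumulative fraction after k components = (λ_1 + ... + λ_k) / Σ λ:
  k = 1: 44/67 = 0.6567
  k = 2: (44 + 14)/67 = 58/67 = 0.8657
  k = 3: (44 + 14 + 9)/67 = 67/67 = 1

Summary (fraction, with percent):

explained: PC1 0.6567 (65.67%), PC2 0.209 (20.9%), PC3 0.1343 (13.43%);  cumulative: 0.6567, 0.8657, 1


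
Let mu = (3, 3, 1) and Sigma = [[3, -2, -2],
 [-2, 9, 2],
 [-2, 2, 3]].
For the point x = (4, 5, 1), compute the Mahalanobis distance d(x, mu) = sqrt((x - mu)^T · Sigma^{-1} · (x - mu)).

Step 1 — centre the observation: (x - mu) = (1, 2, 0).

Step 2 — invert Sigma (cofactor / det for 3×3, or solve directly):
  Sigma^{-1} = [[0.6216, 0.0541, 0.3784],
 [0.0541, 0.1351, -0.0541],
 [0.3784, -0.0541, 0.6216]].

Step 3 — form the quadratic (x - mu)^T · Sigma^{-1} · (x - mu):
  Sigma^{-1} · (x - mu) = (0.7297, 0.3243, 0.2703).
  (x - mu)^T · [Sigma^{-1} · (x - mu)] = (1)·(0.7297) + (2)·(0.3243) + (0)·(0.2703) = 1.3784.

Step 4 — take square root: d = √(1.3784) ≈ 1.174.

d(x, mu) = √(1.3784) ≈ 1.174


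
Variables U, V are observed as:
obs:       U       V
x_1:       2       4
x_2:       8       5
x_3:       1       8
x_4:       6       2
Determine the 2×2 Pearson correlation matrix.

Step 1 — column means:
  mean(U) = (2 + 8 + 1 + 6) / 4 = 17/4 = 4.25
  mean(V) = (4 + 5 + 8 + 2) / 4 = 19/4 = 4.75

Step 2 — sample variances and covariances s[i,j] = (1/(n-1)) · Σ_k (x_{k,i} - mean_i) · (x_{k,j} - mean_j), with n-1 = 3:
  s[U,U] = ((-2.25)·(-2.25) + (3.75)·(3.75) + (-3.25)·(-3.25) + (1.75)·(1.75)) / 3 = 32.75/3 = 10.9167
  s[U,V] = ((-2.25)·(-0.75) + (3.75)·(0.25) + (-3.25)·(3.25) + (1.75)·(-2.75)) / 3 = -12.75/3 = -4.25
  s[V,V] = ((-0.75)·(-0.75) + (0.25)·(0.25) + (3.25)·(3.25) + (-2.75)·(-2.75)) / 3 = 18.75/3 = 6.25
  Sample standard deviations s_i = √(s[i,i]):
  s(U) = √(10.9167) = 3.304
  s(V) = √(6.25) = 2.5

Step 3 — r_{ij} = s_{ij} / (s_i · s_j):
  r[U,U] = 1 (diagonal).
  r[U,V] = -4.25 / (3.304 · 2.5) = -4.25 / 8.2601 = -0.5145
  r[V,V] = 1 (diagonal).

R is symmetric with unit diagonal. Assembling:

R = [[1, -0.5145],
 [-0.5145, 1]]
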